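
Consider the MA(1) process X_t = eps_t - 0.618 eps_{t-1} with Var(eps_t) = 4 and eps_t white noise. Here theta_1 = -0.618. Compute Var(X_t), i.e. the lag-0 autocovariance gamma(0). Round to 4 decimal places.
\gamma(0) = 5.5277

For an MA(q) process X_t = eps_t + sum_i theta_i eps_{t-i} with
Var(eps_t) = sigma^2, the variance is
  gamma(0) = sigma^2 * (1 + sum_i theta_i^2).
  sum_i theta_i^2 = (-0.618)^2 = 0.381924.
  gamma(0) = 4 * (1 + 0.381924) = 4 * 1.381924 = 5.527696, which rounds to 5.5277.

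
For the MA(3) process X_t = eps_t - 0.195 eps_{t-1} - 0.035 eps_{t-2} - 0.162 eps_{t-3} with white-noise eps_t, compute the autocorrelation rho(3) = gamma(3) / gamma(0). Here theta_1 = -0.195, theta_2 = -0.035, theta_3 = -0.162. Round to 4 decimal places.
\rho(3) = -0.1520

For an MA(q) process with theta_0 = 1, the autocovariance is
  gamma(k) = sigma^2 * sum_{i=0..q-k} theta_i * theta_{i+k},
and rho(k) = gamma(k) / gamma(0). Sigma^2 cancels.
  numerator   = (1)*(-0.162) = -0.162.
  denominator = (1)^2 + (-0.195)^2 + (-0.035)^2 + (-0.162)^2 = 1.065494.
  rho(3) = -0.162 / 1.065494 = -0.1520.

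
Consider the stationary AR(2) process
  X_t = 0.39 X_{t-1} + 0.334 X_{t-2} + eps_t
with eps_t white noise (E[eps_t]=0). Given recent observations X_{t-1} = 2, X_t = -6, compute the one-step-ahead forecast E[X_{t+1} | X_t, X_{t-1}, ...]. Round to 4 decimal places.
E[X_{t+1} \mid \mathcal F_t] = -1.6720

For an AR(p) model X_t = c + sum_i phi_i X_{t-i} + eps_t, the
one-step-ahead conditional mean is
  E[X_{t+1} | X_t, ...] = c + sum_i phi_i X_{t+1-i}.
Substitute known values:
  E[X_{t+1} | ...] = (0.39) * (-6) + (0.334) * (2)
                   = -1.6720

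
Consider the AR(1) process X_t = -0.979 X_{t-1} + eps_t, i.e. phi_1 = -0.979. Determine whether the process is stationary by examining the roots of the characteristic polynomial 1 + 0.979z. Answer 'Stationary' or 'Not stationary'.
\text{Stationary}

The AR(p) characteristic polynomial is P(z) = 1 + 0.979z.
Stationarity requires all roots to lie outside the unit circle, i.e. |z| > 1 for every root.
This is linear in z: 1 + (0.979) z = 0  =>  z = -1/(0.979) = -1.02145,  |z| = 1.02145.
Moduli of all roots: 1.0215.
All moduli strictly greater than 1? Yes.
Verdict: Stationary.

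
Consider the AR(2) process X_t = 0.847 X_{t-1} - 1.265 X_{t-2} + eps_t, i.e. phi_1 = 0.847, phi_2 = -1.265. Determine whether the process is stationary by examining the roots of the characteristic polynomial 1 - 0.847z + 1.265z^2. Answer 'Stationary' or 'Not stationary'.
\text{Not stationary}

The AR(p) characteristic polynomial is P(z) = 1 - 0.847z + 1.265z^2.
Stationarity requires all roots to lie outside the unit circle, i.e. |z| > 1 for every root.
Set 1 + (-0.847) z + (1.265) z^2 = 0, i.e. a z^2 + b z + c = 0 with a = 1.265, b = -0.847, c = 1.
Discriminant D = b^2 - 4ac = (-0.847)^2 - 4*(1.265)*1 = 0.717409 - (5.06) = -4.342591.
D < 0, so the roots are the complex-conjugate pair z = (-b +/- i sqrt(-D)) / (2a) = 0.3348 +/- 0.8237i.
For a conjugate pair |z|^2 = z * conj(z) = (product of roots) = c/a = 1/(1.265) = 0.790514, so |z| = sqrt(0.790514) = 0.8891 for both roots.
Moduli of all roots: 0.8891, 0.8891.
All moduli strictly greater than 1? No.
Verdict: Not stationary.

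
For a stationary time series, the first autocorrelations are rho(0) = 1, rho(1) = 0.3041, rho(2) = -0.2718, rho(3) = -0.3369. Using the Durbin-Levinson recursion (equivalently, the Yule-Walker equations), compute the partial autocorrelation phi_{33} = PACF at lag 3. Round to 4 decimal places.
\phi_{33} = -0.1300

The PACF at lag k is phi_{kk}, the last component of the solution
to the Yule-Walker system G_k phi = r_k where
  (G_k)_{ij} = rho(|i - j|), (r_k)_i = rho(i), i,j = 1..k.
Equivalently, Durbin-Levinson gives phi_{kk} iteratively:
  phi_{11} = rho(1)
  phi_{kk} = [rho(k) - sum_{j=1..k-1} phi_{k-1,j} rho(k-j)]
            / [1 - sum_{j=1..k-1} phi_{k-1,j} rho(j)],
  phi_{k,j} = phi_{k-1,j} - phi_{kk} phi_{k-1,k-j},  j = 1..k-1.
Step k = 1:
  phi_11 = rho(1) = 0.3041.
Step k = 2:
  phi_22 = [rho(2) - phi_11 rho(1)] / [1 - phi_11 rho(1)] = [-0.2718 - (0.3041)(0.3041)] / [1 - (0.3041)(0.3041)]
         = -0.36427681 / 0.90752319 = -0.401397.
  Update: phi_21 = phi_11 - phi_22 phi_11 = 0.3041 - (-0.401397)(0.3041) = 0.426165.
Step k = 3:
  phi_33 = [rho(3) - phi_21 rho(2) - phi_22 rho(1)] / [1 - phi_21 rho(1) - phi_22 rho(2)]
    numerator   = -0.3369 - (0.426165)(-0.2718) - (-0.401397)(0.3041) = -0.09900369
    denominator = 1 - (0.426165)(0.3041) - (-0.401397)(-0.2718) = 0.76130368
  phi_33 = -0.09900369 / 0.76130368 = -0.13.
Therefore phi_{33} = -0.1300.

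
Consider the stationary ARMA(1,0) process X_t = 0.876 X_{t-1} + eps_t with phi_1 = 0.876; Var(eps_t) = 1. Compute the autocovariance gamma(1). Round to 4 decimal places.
\gamma(1) = 3.7657

Multiply the model equation by X_{t-k} and take expectations. With theta_0 = psi_0 = 1 and psi_j the MA(infinity) weights, this gives
  gamma(k) - sum_i phi_i gamma(k-i) = c_k,
  c_k = sigma^2 * sum_{j=k..q} theta_j psi_{j-k}   (c_k = 0 for k > q),
using gamma(-m) = gamma(m).
Pure AR (q = 0): c_0 = sigma^2 = 1, c_k = 0 for k >= 1.
Equations for k = 0 and k = 1 (AR order 1):
  gamma(0) = phi_1 gamma(1) + c_0
  gamma(1) = phi_1 gamma(0) + c_1
Substituting the second into the first: gamma(0) (1 - phi_1^2) = c_0 + phi_1 c_1, so
  gamma(0) = c_0 / (1 - phi_1^2) = 1 / (1 - (0.876)^2) = 1 / 0.232624 = 4.298783.
  gamma(1) = phi_1 gamma(0) = (0.876)(4.298783) = 3.765734.
Therefore gamma(1) = 3.7657 (to 4 decimal places).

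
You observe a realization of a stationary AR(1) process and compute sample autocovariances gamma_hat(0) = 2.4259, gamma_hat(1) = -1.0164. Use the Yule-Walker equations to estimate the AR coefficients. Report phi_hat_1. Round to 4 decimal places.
\hat\phi_{1} = -0.4190

The Yule-Walker equations for an AR(p) process read, in matrix form,
  Gamma_p phi = r_p,   with   (Gamma_p)_{ij} = gamma(|i - j|),
                       (r_p)_i = gamma(i),   i,j = 1..p.
Substitute the sample gammas (Toeplitz matrix and right-hand side of size 1):
  Gamma_p = [[2.4259]]
  r_p     = [-1.0164]
With p = 1 this is the single equation gamma(0) phi_1 = gamma(1):
  phi_hat_1 = gamma(1) / gamma(0) = -1.0164 / 2.4259 = -0.4190.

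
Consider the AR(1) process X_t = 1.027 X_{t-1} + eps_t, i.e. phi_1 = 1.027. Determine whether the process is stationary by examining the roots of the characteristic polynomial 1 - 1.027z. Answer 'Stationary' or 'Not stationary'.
\text{Not stationary}

The AR(p) characteristic polynomial is P(z) = 1 - 1.027z.
Stationarity requires all roots to lie outside the unit circle, i.e. |z| > 1 for every root.
This is linear in z: 1 + (-1.027) z = 0  =>  z = -1/(-1.027) = 0.97371,  |z| = 0.97371.
Moduli of all roots: 0.9737.
All moduli strictly greater than 1? No.
Verdict: Not stationary.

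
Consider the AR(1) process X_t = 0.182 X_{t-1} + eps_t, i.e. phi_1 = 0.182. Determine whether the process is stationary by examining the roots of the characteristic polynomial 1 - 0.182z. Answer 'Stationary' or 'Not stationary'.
\text{Stationary}

The AR(p) characteristic polynomial is P(z) = 1 - 0.182z.
Stationarity requires all roots to lie outside the unit circle, i.e. |z| > 1 for every root.
This is linear in z: 1 + (-0.182) z = 0  =>  z = -1/(-0.182) = 5.494505,  |z| = 5.494505.
Moduli of all roots: 5.4945.
All moduli strictly greater than 1? Yes.
Verdict: Stationary.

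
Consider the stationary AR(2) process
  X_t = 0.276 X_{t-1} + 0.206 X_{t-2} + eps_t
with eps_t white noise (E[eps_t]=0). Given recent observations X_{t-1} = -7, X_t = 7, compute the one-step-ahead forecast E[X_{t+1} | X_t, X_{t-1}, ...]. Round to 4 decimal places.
E[X_{t+1} \mid \mathcal F_t] = 0.4900

For an AR(p) model X_t = c + sum_i phi_i X_{t-i} + eps_t, the
one-step-ahead conditional mean is
  E[X_{t+1} | X_t, ...] = c + sum_i phi_i X_{t+1-i}.
Substitute known values:
  E[X_{t+1} | ...] = (0.276) * (7) + (0.206) * (-7)
                   = 0.4900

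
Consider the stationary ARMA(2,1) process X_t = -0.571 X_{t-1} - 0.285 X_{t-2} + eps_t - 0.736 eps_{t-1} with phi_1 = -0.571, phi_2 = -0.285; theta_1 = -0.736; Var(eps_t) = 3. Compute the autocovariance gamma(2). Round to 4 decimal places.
\gamma(2) = 0.7018

Multiply the model equation by X_{t-k} and take expectations. With theta_0 = psi_0 = 1 and psi_j the MA(infinity) weights, this gives
  gamma(k) - sum_i phi_i gamma(k-i) = c_k,
  c_k = sigma^2 * sum_{j=k..q} theta_j psi_{j-k}   (c_k = 0 for k > q),
using gamma(-m) = gamma(m).
psi-weights needed (psi_j = theta_j + sum_i phi_i psi_{j-i}):
  psi_1 = theta_1 + phi_1 = -0.736 + (-0.571) = -1.307
Right-hand sides:
  c_0 = sigma^2 (1 + theta_1 psi_1) = 3 * (1 + (-0.736)(-1.307)) = 3 * 1.961952 = 5.885856
  c_1 = sigma^2 theta_1 = 3 * (-0.736) = -2.208
  c_2 = 0
Equations for k = 0, 1, 2 (AR order 2, c_2 = 0):
  (E0) gamma(0) = phi_1 gamma(1) + phi_2 gamma(2) + c_0
  (E1) gamma(1) = phi_1 gamma(0) + phi_2 gamma(1) + c_1
  (E2) gamma(2) = phi_1 gamma(1) + phi_2 gamma(0)
From (E1): gamma(1) = A gamma(0) + B with
  A = phi_1 / (1 - phi_2) = -0.571 / 1.285 = -0.444358,   B = c_1 / (1 - phi_2) = -2.208 / 1.285 = -1.718288.
Insert (E2) into (E0): gamma(0) (1 - phi_2^2) = phi_1 (1 + phi_2) gamma(1) + c_0.
  phi_1 (1 + phi_2) = (-0.571)(0.715) = -0.408265,   1 - phi_2^2 = 0.918775.
Replace gamma(1) by A gamma(0) + B and collect gamma(0):
  gamma(0) [0.918775 - (-0.408265)(-0.444358)] = (-0.408265)(-1.718288) + 5.885856
  gamma(0) * 0.737359 = 6.587373
  gamma(0) = 6.587373 / 0.737359 = 8.933737.
  gamma(1) = A gamma(0) + B = (-0.444358)(8.933737) + (-1.718288) = -5.688065.
  gamma(2) = phi_1 gamma(1) + phi_2 gamma(0) = (-0.571)(-5.688065) + (-0.285)(8.933737) = 0.70177.
Therefore gamma(2) = 0.7018 (to 4 decimal places).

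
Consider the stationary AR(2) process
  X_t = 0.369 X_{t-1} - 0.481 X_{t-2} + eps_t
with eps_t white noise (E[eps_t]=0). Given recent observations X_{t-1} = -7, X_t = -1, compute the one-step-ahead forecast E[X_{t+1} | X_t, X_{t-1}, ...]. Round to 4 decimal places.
E[X_{t+1} \mid \mathcal F_t] = 2.9980

For an AR(p) model X_t = c + sum_i phi_i X_{t-i} + eps_t, the
one-step-ahead conditional mean is
  E[X_{t+1} | X_t, ...] = c + sum_i phi_i X_{t+1-i}.
Substitute known values:
  E[X_{t+1} | ...] = (0.369) * (-1) + (-0.481) * (-7)
                   = 2.9980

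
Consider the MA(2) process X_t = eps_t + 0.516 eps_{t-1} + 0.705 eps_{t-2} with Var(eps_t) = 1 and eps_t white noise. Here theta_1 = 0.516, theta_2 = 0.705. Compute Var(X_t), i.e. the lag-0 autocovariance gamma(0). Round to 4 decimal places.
\gamma(0) = 1.7633

For an MA(q) process X_t = eps_t + sum_i theta_i eps_{t-i} with
Var(eps_t) = sigma^2, the variance is
  gamma(0) = sigma^2 * (1 + sum_i theta_i^2).
  sum_i theta_i^2 = (0.516)^2 + (0.705)^2 = 0.266256 + 0.497025 = 0.763281.
  gamma(0) = 1 * (1 + 0.763281) = 1 * 1.763281 = 1.763281, which rounds to 1.7633.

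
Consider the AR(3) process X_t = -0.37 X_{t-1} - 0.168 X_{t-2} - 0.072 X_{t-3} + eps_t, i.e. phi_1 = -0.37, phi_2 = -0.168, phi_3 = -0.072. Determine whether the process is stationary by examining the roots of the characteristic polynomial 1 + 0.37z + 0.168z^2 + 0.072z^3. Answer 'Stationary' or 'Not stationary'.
\text{Stationary}

The AR(p) characteristic polynomial is P(z) = 1 + 0.37z + 0.168z^2 + 0.072z^3.
Stationarity requires all roots to lie outside the unit circle, i.e. |z| > 1 for every root.
Degree 3: look for a simple real root z0 first, then factor out (1 - z/z0) and solve the remaining quadratic.
Testing z0 = -2.5: P(-2.5) = 1 + (0.37)(-2.5) + (0.168)(-2.5)^2 + (0.072)(-2.5)^3
  = 1 + (-0.925) + (1.05) + (-1.125) = 0.  So z_0 = -2.5 is a root, |z_0| = 2.5.
Divide out the factor (1 + 0.4 z) = (1 - z/z0) (since 1/z0 = -0.4):
  P(z) = (1 + 0.4 z)(1 + (-0.03) z + (0.18) z^2)
  [check: z-coef -0.03 - (-0.4) = 0.37; z^2-coef 0.18 - (-0.4)(-0.03) = 0.168; z^3-coef -(-0.4)(0.18) = 0.072.]
Remaining roots from the quadratic factor 1 + (-0.03) z + (0.18) z^2:
  Set 1 + (-0.03) z + (0.18) z^2 = 0, i.e. a z^2 + b z + c = 0 with a = 0.18, b = -0.03, c = 1.
  Discriminant D = b^2 - 4ac = (-0.03)^2 - 4*(0.18)*1 = 0.0009 - (0.72) = -0.7191.
  D < 0, so the roots are the complex-conjugate pair z = (-b +/- i sqrt(-D)) / (2a) = 0.0833 +/- 2.3555i.
  For a conjugate pair |z|^2 = z * conj(z) = (product of roots) = c/a = 1/(0.18) = 5.555556, so |z| = sqrt(5.555556) = 2.357 for both roots.
Moduli of all roots: 2.5000, 2.3570, 2.3570.
All moduli strictly greater than 1? Yes.
Verdict: Stationary.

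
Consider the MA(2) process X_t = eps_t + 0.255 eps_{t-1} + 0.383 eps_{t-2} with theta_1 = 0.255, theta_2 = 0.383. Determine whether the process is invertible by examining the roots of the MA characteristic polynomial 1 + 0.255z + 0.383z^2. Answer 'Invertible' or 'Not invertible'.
\text{Invertible}

The MA(q) characteristic polynomial is P(z) = 1 + 0.255z + 0.383z^2.
Invertibility requires all roots to lie outside the unit circle, i.e. |z| > 1 for every root.
Set 1 + (0.255) z + (0.383) z^2 = 0, i.e. a z^2 + b z + c = 0 with a = 0.383, b = 0.255, c = 1.
Discriminant D = b^2 - 4ac = (0.255)^2 - 4*(0.383)*1 = 0.065025 - (1.532) = -1.466975.
D < 0, so the roots are the complex-conjugate pair z = (-b +/- i sqrt(-D)) / (2a) = -0.3329 +/- 1.5812i.
For a conjugate pair |z|^2 = z * conj(z) = (product of roots) = c/a = 1/(0.383) = 2.610966, so |z| = sqrt(2.610966) = 1.6158 for both roots.
Moduli of all roots: 1.6158, 1.6158.
All moduli strictly greater than 1? Yes.
Verdict: Invertible.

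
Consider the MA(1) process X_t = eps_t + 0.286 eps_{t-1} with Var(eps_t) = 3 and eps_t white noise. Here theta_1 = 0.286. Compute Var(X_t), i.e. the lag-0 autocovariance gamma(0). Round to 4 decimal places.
\gamma(0) = 3.2454

For an MA(q) process X_t = eps_t + sum_i theta_i eps_{t-i} with
Var(eps_t) = sigma^2, the variance is
  gamma(0) = sigma^2 * (1 + sum_i theta_i^2).
  sum_i theta_i^2 = (0.286)^2 = 0.081796.
  gamma(0) = 3 * (1 + 0.081796) = 3 * 1.081796 = 3.245388, which rounds to 3.2454.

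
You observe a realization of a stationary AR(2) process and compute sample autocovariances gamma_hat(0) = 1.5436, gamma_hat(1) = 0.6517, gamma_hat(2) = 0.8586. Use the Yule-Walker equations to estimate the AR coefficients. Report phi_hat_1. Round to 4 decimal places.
\hat\phi_{1} = 0.2280

The Yule-Walker equations for an AR(p) process read, in matrix form,
  Gamma_p phi = r_p,   with   (Gamma_p)_{ij} = gamma(|i - j|),
                       (r_p)_i = gamma(i),   i,j = 1..p.
Substitute the sample gammas (Toeplitz matrix and right-hand side of size 2):
  Gamma_p = [[1.5436, 0.6517], [0.6517, 1.5436]]
  r_p     = [0.6517, 0.8586]
Written out:
  1.5436 phi_1 + 0.6517 phi_2 = 0.6517
  0.6517 phi_1 + 1.5436 phi_2 = 0.8586
Solve by Cramer's rule:
  det = gamma(0)^2 - gamma(1)^2 = (1.5436)^2 - (0.6517)^2 = 2.38270096 - 0.42471289 = 1.95798807
  phi_hat_1 = [gamma(1) gamma(0) - gamma(1) gamma(2)] / det = [(0.6517)(1.5436) - (0.6517)(0.8586)] / 1.95798807 = 0.4464145 / 1.95798807 = 0.228
  phi_hat_2 = [gamma(0) gamma(2) - gamma(1)^2] / det = [(1.5436)(0.8586) - (0.6517)^2] / 1.95798807 = 0.90062207 / 1.95798807 = 0.46
So phi_hat = [0.2280, 0.4600].
Therefore phi_hat_1 = 0.2280.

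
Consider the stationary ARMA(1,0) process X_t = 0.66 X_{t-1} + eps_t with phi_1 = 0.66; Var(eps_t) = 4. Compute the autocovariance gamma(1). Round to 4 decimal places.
\gamma(1) = 4.6775

Multiply the model equation by X_{t-k} and take expectations. With theta_0 = psi_0 = 1 and psi_j the MA(infinity) weights, this gives
  gamma(k) - sum_i phi_i gamma(k-i) = c_k,
  c_k = sigma^2 * sum_{j=k..q} theta_j psi_{j-k}   (c_k = 0 for k > q),
using gamma(-m) = gamma(m).
Pure AR (q = 0): c_0 = sigma^2 = 4, c_k = 0 for k >= 1.
Equations for k = 0 and k = 1 (AR order 1):
  gamma(0) = phi_1 gamma(1) + c_0
  gamma(1) = phi_1 gamma(0) + c_1
Substituting the second into the first: gamma(0) (1 - phi_1^2) = c_0 + phi_1 c_1, so
  gamma(0) = c_0 / (1 - phi_1^2) = 4 / (1 - (0.66)^2) = 4 / 0.5644 = 7.087172.
  gamma(1) = phi_1 gamma(0) = (0.66)(7.087172) = 4.677534.
Therefore gamma(1) = 4.6775 (to 4 decimal places).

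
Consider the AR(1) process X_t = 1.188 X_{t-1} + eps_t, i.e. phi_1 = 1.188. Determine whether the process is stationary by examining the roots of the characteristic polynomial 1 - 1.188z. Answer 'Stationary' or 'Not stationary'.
\text{Not stationary}

The AR(p) characteristic polynomial is P(z) = 1 - 1.188z.
Stationarity requires all roots to lie outside the unit circle, i.e. |z| > 1 for every root.
This is linear in z: 1 + (-1.188) z = 0  =>  z = -1/(-1.188) = 0.841751,  |z| = 0.841751.
Moduli of all roots: 0.8418.
All moduli strictly greater than 1? No.
Verdict: Not stationary.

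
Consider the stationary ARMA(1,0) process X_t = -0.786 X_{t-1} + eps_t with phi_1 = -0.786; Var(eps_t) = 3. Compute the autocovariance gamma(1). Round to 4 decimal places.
\gamma(1) = -6.1695

Multiply the model equation by X_{t-k} and take expectations. With theta_0 = psi_0 = 1 and psi_j the MA(infinity) weights, this gives
  gamma(k) - sum_i phi_i gamma(k-i) = c_k,
  c_k = sigma^2 * sum_{j=k..q} theta_j psi_{j-k}   (c_k = 0 for k > q),
using gamma(-m) = gamma(m).
Pure AR (q = 0): c_0 = sigma^2 = 3, c_k = 0 for k >= 1.
Equations for k = 0 and k = 1 (AR order 1):
  gamma(0) = phi_1 gamma(1) + c_0
  gamma(1) = phi_1 gamma(0) + c_1
Substituting the second into the first: gamma(0) (1 - phi_1^2) = c_0 + phi_1 c_1, so
  gamma(0) = c_0 / (1 - phi_1^2) = 3 / (1 - (-0.786)^2) = 3 / 0.382204 = 7.849211.
  gamma(1) = phi_1 gamma(0) = (-0.786)(7.849211) = -6.16948.
Therefore gamma(1) = -6.1695 (to 4 decimal places).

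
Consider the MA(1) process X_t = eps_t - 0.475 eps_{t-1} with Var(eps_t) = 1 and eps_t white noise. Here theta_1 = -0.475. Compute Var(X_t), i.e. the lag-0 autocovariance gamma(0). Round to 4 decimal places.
\gamma(0) = 1.2256

For an MA(q) process X_t = eps_t + sum_i theta_i eps_{t-i} with
Var(eps_t) = sigma^2, the variance is
  gamma(0) = sigma^2 * (1 + sum_i theta_i^2).
  sum_i theta_i^2 = (-0.475)^2 = 0.225625.
  gamma(0) = 1 * (1 + 0.225625) = 1 * 1.225625 = 1.225625, which rounds to 1.2256.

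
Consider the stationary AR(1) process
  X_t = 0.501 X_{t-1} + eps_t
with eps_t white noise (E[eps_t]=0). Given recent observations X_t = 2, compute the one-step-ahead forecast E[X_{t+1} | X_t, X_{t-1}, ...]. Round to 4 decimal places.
E[X_{t+1} \mid \mathcal F_t] = 1.0020

For an AR(p) model X_t = c + sum_i phi_i X_{t-i} + eps_t, the
one-step-ahead conditional mean is
  E[X_{t+1} | X_t, ...] = c + sum_i phi_i X_{t+1-i}.
Substitute known values:
  E[X_{t+1} | ...] = (0.501) * (2)
                   = 1.0020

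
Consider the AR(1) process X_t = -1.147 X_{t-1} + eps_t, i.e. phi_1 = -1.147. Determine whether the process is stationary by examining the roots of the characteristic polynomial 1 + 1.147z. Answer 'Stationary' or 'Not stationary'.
\text{Not stationary}

The AR(p) characteristic polynomial is P(z) = 1 + 1.147z.
Stationarity requires all roots to lie outside the unit circle, i.e. |z| > 1 for every root.
This is linear in z: 1 + (1.147) z = 0  =>  z = -1/(1.147) = -0.87184,  |z| = 0.87184.
Moduli of all roots: 0.8718.
All moduli strictly greater than 1? No.
Verdict: Not stationary.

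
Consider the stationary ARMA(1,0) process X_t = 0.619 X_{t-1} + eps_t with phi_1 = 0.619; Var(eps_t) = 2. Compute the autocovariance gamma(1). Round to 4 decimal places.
\gamma(1) = 2.0070

Multiply the model equation by X_{t-k} and take expectations. With theta_0 = psi_0 = 1 and psi_j the MA(infinity) weights, this gives
  gamma(k) - sum_i phi_i gamma(k-i) = c_k,
  c_k = sigma^2 * sum_{j=k..q} theta_j psi_{j-k}   (c_k = 0 for k > q),
using gamma(-m) = gamma(m).
Pure AR (q = 0): c_0 = sigma^2 = 2, c_k = 0 for k >= 1.
Equations for k = 0 and k = 1 (AR order 1):
  gamma(0) = phi_1 gamma(1) + c_0
  gamma(1) = phi_1 gamma(0) + c_1
Substituting the second into the first: gamma(0) (1 - phi_1^2) = c_0 + phi_1 c_1, so
  gamma(0) = c_0 / (1 - phi_1^2) = 2 / (1 - (0.619)^2) = 2 / 0.616839 = 3.242337.
  gamma(1) = phi_1 gamma(0) = (0.619)(3.242337) = 2.007007.
Therefore gamma(1) = 2.0070 (to 4 decimal places).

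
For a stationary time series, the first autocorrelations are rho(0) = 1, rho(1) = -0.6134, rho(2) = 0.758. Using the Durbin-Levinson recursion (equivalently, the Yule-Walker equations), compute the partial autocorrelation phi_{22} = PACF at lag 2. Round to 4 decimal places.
\phi_{22} = 0.6120

The PACF at lag k is phi_{kk}, the last component of the solution
to the Yule-Walker system G_k phi = r_k where
  (G_k)_{ij} = rho(|i - j|), (r_k)_i = rho(i), i,j = 1..k.
Equivalently, Durbin-Levinson gives phi_{kk} iteratively:
  phi_{11} = rho(1)
  phi_{kk} = [rho(k) - sum_{j=1..k-1} phi_{k-1,j} rho(k-j)]
            / [1 - sum_{j=1..k-1} phi_{k-1,j} rho(j)],
  phi_{k,j} = phi_{k-1,j} - phi_{kk} phi_{k-1,k-j},  j = 1..k-1.
Step k = 1:
  phi_11 = rho(1) = -0.6134.
Step k = 2:
  phi_22 = [rho(2) - phi_11 rho(1)] / [1 - phi_11 rho(1)] = [0.758 - (-0.6134)(-0.6134)] / [1 - (-0.6134)(-0.6134)]
         = 0.38174044 / 0.62374044 = 0.612.
Therefore phi_{22} = 0.6120.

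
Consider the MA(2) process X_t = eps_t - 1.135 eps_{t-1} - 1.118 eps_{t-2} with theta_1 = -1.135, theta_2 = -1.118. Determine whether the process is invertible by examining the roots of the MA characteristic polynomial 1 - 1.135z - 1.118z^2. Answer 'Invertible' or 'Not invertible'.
\text{Not invertible}

The MA(q) characteristic polynomial is P(z) = 1 - 1.135z - 1.118z^2.
Invertibility requires all roots to lie outside the unit circle, i.e. |z| > 1 for every root.
Set 1 + (-1.135) z + (-1.118) z^2 = 0, i.e. a z^2 + b z + c = 0 with a = -1.118, b = -1.135, c = 1.
Discriminant D = b^2 - 4ac = (-1.135)^2 - 4*(-1.118)*1 = 1.288225 - (-4.472) = 5.760225.
D >= 0, so the roots are real: z = (-b +/- sqrt(D)) / (2a) = (1.135 +/- 2.400047) / (-2.236).
  z_1 = (1.135 + 2.400047) / (-2.236) = -1.581,   |z_1| = 1.581.
  z_2 = (1.135 - 2.400047) / (-2.236) = 0.5658,   |z_2| = 0.5658.
Moduli of all roots: 1.5810, 0.5658.
All moduli strictly greater than 1? No.
Verdict: Not invertible.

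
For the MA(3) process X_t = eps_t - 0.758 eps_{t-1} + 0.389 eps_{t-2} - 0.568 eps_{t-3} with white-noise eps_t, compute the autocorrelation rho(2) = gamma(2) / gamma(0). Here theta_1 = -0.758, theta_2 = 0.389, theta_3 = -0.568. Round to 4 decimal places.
\rho(2) = 0.4001

For an MA(q) process with theta_0 = 1, the autocovariance is
  gamma(k) = sigma^2 * sum_{i=0..q-k} theta_i * theta_{i+k},
and rho(k) = gamma(k) / gamma(0). Sigma^2 cancels.
  numerator   = (1)*(0.389) + (-0.758)*(-0.568) = 0.819544.
  denominator = (1)^2 + (-0.758)^2 + (0.389)^2 + (-0.568)^2 = 2.048509.
  rho(2) = 0.819544 / 2.048509 = 0.4001.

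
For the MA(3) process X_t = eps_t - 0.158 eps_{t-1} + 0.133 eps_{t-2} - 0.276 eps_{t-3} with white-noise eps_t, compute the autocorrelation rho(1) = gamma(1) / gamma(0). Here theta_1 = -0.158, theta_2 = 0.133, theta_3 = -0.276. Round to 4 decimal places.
\rho(1) = -0.1928

For an MA(q) process with theta_0 = 1, the autocovariance is
  gamma(k) = sigma^2 * sum_{i=0..q-k} theta_i * theta_{i+k},
and rho(k) = gamma(k) / gamma(0). Sigma^2 cancels.
  numerator   = (1)*(-0.158) + (-0.158)*(0.133) + (0.133)*(-0.276) = -0.215722.
  denominator = (1)^2 + (-0.158)^2 + (0.133)^2 + (-0.276)^2 = 1.118829.
  rho(1) = -0.215722 / 1.118829 = -0.1928.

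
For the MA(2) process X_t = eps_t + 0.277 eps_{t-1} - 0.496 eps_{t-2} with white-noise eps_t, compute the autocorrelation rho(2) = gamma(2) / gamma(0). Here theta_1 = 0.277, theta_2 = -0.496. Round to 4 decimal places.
\rho(2) = -0.3750

For an MA(q) process with theta_0 = 1, the autocovariance is
  gamma(k) = sigma^2 * sum_{i=0..q-k} theta_i * theta_{i+k},
and rho(k) = gamma(k) / gamma(0). Sigma^2 cancels.
  numerator   = (1)*(-0.496) = -0.496.
  denominator = (1)^2 + (0.277)^2 + (-0.496)^2 = 1.322745.
  rho(2) = -0.496 / 1.322745 = -0.3750.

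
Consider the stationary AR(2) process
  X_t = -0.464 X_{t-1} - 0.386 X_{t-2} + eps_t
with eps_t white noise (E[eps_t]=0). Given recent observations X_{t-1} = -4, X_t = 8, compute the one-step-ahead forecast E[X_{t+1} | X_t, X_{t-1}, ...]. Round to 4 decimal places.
E[X_{t+1} \mid \mathcal F_t] = -2.1680

For an AR(p) model X_t = c + sum_i phi_i X_{t-i} + eps_t, the
one-step-ahead conditional mean is
  E[X_{t+1} | X_t, ...] = c + sum_i phi_i X_{t+1-i}.
Substitute known values:
  E[X_{t+1} | ...] = (-0.464) * (8) + (-0.386) * (-4)
                   = -2.1680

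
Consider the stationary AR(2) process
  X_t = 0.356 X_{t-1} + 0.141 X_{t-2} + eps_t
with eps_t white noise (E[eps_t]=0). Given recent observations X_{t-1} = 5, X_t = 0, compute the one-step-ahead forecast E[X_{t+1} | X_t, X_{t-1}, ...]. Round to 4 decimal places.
E[X_{t+1} \mid \mathcal F_t] = 0.7050

For an AR(p) model X_t = c + sum_i phi_i X_{t-i} + eps_t, the
one-step-ahead conditional mean is
  E[X_{t+1} | X_t, ...] = c + sum_i phi_i X_{t+1-i}.
Substitute known values:
  E[X_{t+1} | ...] = (0.356) * (0) + (0.141) * (5)
                   = 0.7050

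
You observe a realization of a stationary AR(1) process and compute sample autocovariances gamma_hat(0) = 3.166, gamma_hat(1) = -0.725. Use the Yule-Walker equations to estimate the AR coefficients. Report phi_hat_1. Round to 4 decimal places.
\hat\phi_{1} = -0.2290

The Yule-Walker equations for an AR(p) process read, in matrix form,
  Gamma_p phi = r_p,   with   (Gamma_p)_{ij} = gamma(|i - j|),
                       (r_p)_i = gamma(i),   i,j = 1..p.
Substitute the sample gammas (Toeplitz matrix and right-hand side of size 1):
  Gamma_p = [[3.166]]
  r_p     = [-0.725]
With p = 1 this is the single equation gamma(0) phi_1 = gamma(1):
  phi_hat_1 = gamma(1) / gamma(0) = -0.725 / 3.166 = -0.2290.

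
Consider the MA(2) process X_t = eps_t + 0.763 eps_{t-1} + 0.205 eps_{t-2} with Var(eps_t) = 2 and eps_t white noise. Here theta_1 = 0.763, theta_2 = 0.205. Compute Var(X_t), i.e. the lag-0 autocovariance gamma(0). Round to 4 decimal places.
\gamma(0) = 3.2484

For an MA(q) process X_t = eps_t + sum_i theta_i eps_{t-i} with
Var(eps_t) = sigma^2, the variance is
  gamma(0) = sigma^2 * (1 + sum_i theta_i^2).
  sum_i theta_i^2 = (0.763)^2 + (0.205)^2 = 0.582169 + 0.042025 = 0.624194.
  gamma(0) = 2 * (1 + 0.624194) = 2 * 1.624194 = 3.248388, which rounds to 3.2484.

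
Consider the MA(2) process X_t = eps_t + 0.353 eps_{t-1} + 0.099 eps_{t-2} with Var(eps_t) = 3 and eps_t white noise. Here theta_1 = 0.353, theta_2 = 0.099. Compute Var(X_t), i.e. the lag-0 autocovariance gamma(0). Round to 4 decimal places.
\gamma(0) = 3.4032

For an MA(q) process X_t = eps_t + sum_i theta_i eps_{t-i} with
Var(eps_t) = sigma^2, the variance is
  gamma(0) = sigma^2 * (1 + sum_i theta_i^2).
  sum_i theta_i^2 = (0.353)^2 + (0.099)^2 = 0.124609 + 0.009801 = 0.13441.
  gamma(0) = 3 * (1 + 0.13441) = 3 * 1.13441 = 3.40323, which rounds to 3.4032.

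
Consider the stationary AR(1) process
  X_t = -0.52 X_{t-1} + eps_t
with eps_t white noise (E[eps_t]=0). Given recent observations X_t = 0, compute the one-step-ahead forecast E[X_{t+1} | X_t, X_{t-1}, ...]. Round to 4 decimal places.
E[X_{t+1} \mid \mathcal F_t] = 0.0000

For an AR(p) model X_t = c + sum_i phi_i X_{t-i} + eps_t, the
one-step-ahead conditional mean is
  E[X_{t+1} | X_t, ...] = c + sum_i phi_i X_{t+1-i}.
Substitute known values:
  E[X_{t+1} | ...] = (-0.52) * (0)
                   = 0.0000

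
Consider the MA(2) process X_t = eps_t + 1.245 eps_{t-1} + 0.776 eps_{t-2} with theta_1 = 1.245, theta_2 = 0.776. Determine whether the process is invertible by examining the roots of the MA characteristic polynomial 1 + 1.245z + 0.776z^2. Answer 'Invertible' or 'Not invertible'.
\text{Invertible}

The MA(q) characteristic polynomial is P(z) = 1 + 1.245z + 0.776z^2.
Invertibility requires all roots to lie outside the unit circle, i.e. |z| > 1 for every root.
Set 1 + (1.245) z + (0.776) z^2 = 0, i.e. a z^2 + b z + c = 0 with a = 0.776, b = 1.245, c = 1.
Discriminant D = b^2 - 4ac = (1.245)^2 - 4*(0.776)*1 = 1.550025 - (3.104) = -1.553975.
D < 0, so the roots are the complex-conjugate pair z = (-b +/- i sqrt(-D)) / (2a) = -0.8022 +/- 0.8032i.
For a conjugate pair |z|^2 = z * conj(z) = (product of roots) = c/a = 1/(0.776) = 1.28866, so |z| = sqrt(1.28866) = 1.1352 for both roots.
Moduli of all roots: 1.1352, 1.1352.
All moduli strictly greater than 1? Yes.
Verdict: Invertible.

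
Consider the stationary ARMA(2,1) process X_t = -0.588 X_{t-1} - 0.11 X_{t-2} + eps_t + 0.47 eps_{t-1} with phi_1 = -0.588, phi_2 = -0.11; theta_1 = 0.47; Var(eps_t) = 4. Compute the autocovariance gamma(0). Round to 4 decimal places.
\gamma(0) = 4.0691

Multiply the model equation by X_{t-k} and take expectations. With theta_0 = psi_0 = 1 and psi_j the MA(infinity) weights, this gives
  gamma(k) - sum_i phi_i gamma(k-i) = c_k,
  c_k = sigma^2 * sum_{j=k..q} theta_j psi_{j-k}   (c_k = 0 for k > q),
using gamma(-m) = gamma(m).
psi-weights needed (psi_j = theta_j + sum_i phi_i psi_{j-i}):
  psi_1 = theta_1 + phi_1 = 0.47 + (-0.588) = -0.118
Right-hand sides:
  c_0 = sigma^2 (1 + theta_1 psi_1) = 4 * (1 + (0.47)(-0.118)) = 4 * 0.94454 = 3.77816
  c_1 = sigma^2 theta_1 = 4 * (0.47) = 1.88
  c_2 = 0
Equations for k = 0, 1, 2 (AR order 2, c_2 = 0):
  (E0) gamma(0) = phi_1 gamma(1) + phi_2 gamma(2) + c_0
  (E1) gamma(1) = phi_1 gamma(0) + phi_2 gamma(1) + c_1
  (E2) gamma(2) = phi_1 gamma(1) + phi_2 gamma(0)
From (E1): gamma(1) = A gamma(0) + B with
  A = phi_1 / (1 - phi_2) = -0.588 / 1.11 = -0.52973,   B = c_1 / (1 - phi_2) = 1.88 / 1.11 = 1.693694.
Insert (E2) into (E0): gamma(0) (1 - phi_2^2) = phi_1 (1 + phi_2) gamma(1) + c_0.
  phi_1 (1 + phi_2) = (-0.588)(0.89) = -0.52332,   1 - phi_2^2 = 0.9879.
Replace gamma(1) by A gamma(0) + B and collect gamma(0):
  gamma(0) [0.9879 - (-0.52332)(-0.52973)] = (-0.52332)(1.693694) + 3.77816
  gamma(0) * 0.710682 = 2.891816
  gamma(0) = 2.891816 / 0.710682 = 4.069073.
Therefore gamma(0) = 4.0691 (to 4 decimal places).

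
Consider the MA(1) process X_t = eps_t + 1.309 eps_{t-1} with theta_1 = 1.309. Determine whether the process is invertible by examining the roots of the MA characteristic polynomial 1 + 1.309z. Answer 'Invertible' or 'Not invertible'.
\text{Not invertible}

The MA(q) characteristic polynomial is P(z) = 1 + 1.309z.
Invertibility requires all roots to lie outside the unit circle, i.e. |z| > 1 for every root.
This is linear in z: 1 + (1.309) z = 0  =>  z = -1/(1.309) = -0.763942,  |z| = 0.763942.
Moduli of all roots: 0.7639.
All moduli strictly greater than 1? No.
Verdict: Not invertible.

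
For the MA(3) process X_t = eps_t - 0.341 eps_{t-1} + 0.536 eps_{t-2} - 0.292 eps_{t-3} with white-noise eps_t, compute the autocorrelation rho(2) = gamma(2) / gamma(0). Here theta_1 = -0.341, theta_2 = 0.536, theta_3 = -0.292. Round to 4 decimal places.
\rho(2) = 0.4269

For an MA(q) process with theta_0 = 1, the autocovariance is
  gamma(k) = sigma^2 * sum_{i=0..q-k} theta_i * theta_{i+k},
and rho(k) = gamma(k) / gamma(0). Sigma^2 cancels.
  numerator   = (1)*(0.536) + (-0.341)*(-0.292) = 0.635572.
  denominator = (1)^2 + (-0.341)^2 + (0.536)^2 + (-0.292)^2 = 1.488841.
  rho(2) = 0.635572 / 1.488841 = 0.4269.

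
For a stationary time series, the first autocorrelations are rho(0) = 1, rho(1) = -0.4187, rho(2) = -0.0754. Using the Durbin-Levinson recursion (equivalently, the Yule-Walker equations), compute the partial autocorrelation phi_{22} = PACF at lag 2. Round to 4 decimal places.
\phi_{22} = -0.3040

The PACF at lag k is phi_{kk}, the last component of the solution
to the Yule-Walker system G_k phi = r_k where
  (G_k)_{ij} = rho(|i - j|), (r_k)_i = rho(i), i,j = 1..k.
Equivalently, Durbin-Levinson gives phi_{kk} iteratively:
  phi_{11} = rho(1)
  phi_{kk} = [rho(k) - sum_{j=1..k-1} phi_{k-1,j} rho(k-j)]
            / [1 - sum_{j=1..k-1} phi_{k-1,j} rho(j)],
  phi_{k,j} = phi_{k-1,j} - phi_{kk} phi_{k-1,k-j},  j = 1..k-1.
Step k = 1:
  phi_11 = rho(1) = -0.4187.
Step k = 2:
  phi_22 = [rho(2) - phi_11 rho(1)] / [1 - phi_11 rho(1)] = [-0.0754 - (-0.4187)(-0.4187)] / [1 - (-0.4187)(-0.4187)]
         = -0.25070969 / 0.82469031 = -0.304.
Therefore phi_{22} = -0.3040.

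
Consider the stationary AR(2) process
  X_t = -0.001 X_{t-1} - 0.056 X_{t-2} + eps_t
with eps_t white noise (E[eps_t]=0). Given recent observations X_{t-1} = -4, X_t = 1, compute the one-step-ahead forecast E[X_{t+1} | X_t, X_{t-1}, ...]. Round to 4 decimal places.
E[X_{t+1} \mid \mathcal F_t] = 0.2230

For an AR(p) model X_t = c + sum_i phi_i X_{t-i} + eps_t, the
one-step-ahead conditional mean is
  E[X_{t+1} | X_t, ...] = c + sum_i phi_i X_{t+1-i}.
Substitute known values:
  E[X_{t+1} | ...] = (-0.001) * (1) + (-0.056) * (-4)
                   = 0.2230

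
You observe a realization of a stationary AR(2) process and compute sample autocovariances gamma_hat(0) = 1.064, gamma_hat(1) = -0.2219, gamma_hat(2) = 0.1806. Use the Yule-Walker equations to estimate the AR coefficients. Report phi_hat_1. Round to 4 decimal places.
\hat\phi_{1} = -0.1810

The Yule-Walker equations for an AR(p) process read, in matrix form,
  Gamma_p phi = r_p,   with   (Gamma_p)_{ij} = gamma(|i - j|),
                       (r_p)_i = gamma(i),   i,j = 1..p.
Substitute the sample gammas (Toeplitz matrix and right-hand side of size 2):
  Gamma_p = [[1.064, -0.2219], [-0.2219, 1.064]]
  r_p     = [-0.2219, 0.1806]
Written out:
  1.064 phi_1 - 0.2219 phi_2 = -0.2219
  -0.2219 phi_1 + 1.064 phi_2 = 0.1806
Solve by Cramer's rule:
  det = gamma(0)^2 - gamma(1)^2 = (1.064)^2 - (-0.2219)^2 = 1.132096 - 0.04923961 = 1.08285639
  phi_hat_1 = [gamma(1) gamma(0) - gamma(1) gamma(2)] / det = [(-0.2219)(1.064) - (-0.2219)(0.1806)] / 1.08285639 = -0.19602646 / 1.08285639 = -0.181
  phi_hat_2 = [gamma(0) gamma(2) - gamma(1)^2] / det = [(1.064)(0.1806) - (-0.2219)^2] / 1.08285639 = 0.14291879 / 1.08285639 = 0.132
So phi_hat = [-0.1810, 0.1320].
Therefore phi_hat_1 = -0.1810.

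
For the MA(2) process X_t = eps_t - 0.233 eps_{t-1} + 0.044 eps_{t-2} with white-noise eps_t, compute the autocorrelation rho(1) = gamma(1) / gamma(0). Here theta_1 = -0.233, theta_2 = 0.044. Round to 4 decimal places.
\rho(1) = -0.2303

For an MA(q) process with theta_0 = 1, the autocovariance is
  gamma(k) = sigma^2 * sum_{i=0..q-k} theta_i * theta_{i+k},
and rho(k) = gamma(k) / gamma(0). Sigma^2 cancels.
  numerator   = (1)*(-0.233) + (-0.233)*(0.044) = -0.243252.
  denominator = (1)^2 + (-0.233)^2 + (0.044)^2 = 1.056225.
  rho(1) = -0.243252 / 1.056225 = -0.2303.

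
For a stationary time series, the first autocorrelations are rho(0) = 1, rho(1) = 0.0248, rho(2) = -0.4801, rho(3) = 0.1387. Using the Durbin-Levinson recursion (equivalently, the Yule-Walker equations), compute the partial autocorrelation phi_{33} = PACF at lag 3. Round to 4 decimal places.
\phi_{33} = 0.2190

The PACF at lag k is phi_{kk}, the last component of the solution
to the Yule-Walker system G_k phi = r_k where
  (G_k)_{ij} = rho(|i - j|), (r_k)_i = rho(i), i,j = 1..k.
Equivalently, Durbin-Levinson gives phi_{kk} iteratively:
  phi_{11} = rho(1)
  phi_{kk} = [rho(k) - sum_{j=1..k-1} phi_{k-1,j} rho(k-j)]
            / [1 - sum_{j=1..k-1} phi_{k-1,j} rho(j)],
  phi_{k,j} = phi_{k-1,j} - phi_{kk} phi_{k-1,k-j},  j = 1..k-1.
Step k = 1:
  phi_11 = rho(1) = 0.0248.
Step k = 2:
  phi_22 = [rho(2) - phi_11 rho(1)] / [1 - phi_11 rho(1)] = [-0.4801 - (0.0248)(0.0248)] / [1 - (0.0248)(0.0248)]
         = -0.48071504 / 0.99938496 = -0.481011.
  Update: phi_21 = phi_11 - phi_22 phi_11 = 0.0248 - (-0.481011)(0.0248) = 0.036729.
Step k = 3:
  phi_33 = [rho(3) - phi_21 rho(2) - phi_22 rho(1)] / [1 - phi_21 rho(1) - phi_22 rho(2)]
    numerator   = 0.1387 - (0.036729)(-0.4801) - (-0.481011)(0.0248) = 0.1682627
    denominator = 1 - (0.036729)(0.0248) - (-0.481011)(-0.4801) = 0.7681558
  phi_33 = 0.1682627 / 0.7681558 = 0.219.
Therefore phi_{33} = 0.2190.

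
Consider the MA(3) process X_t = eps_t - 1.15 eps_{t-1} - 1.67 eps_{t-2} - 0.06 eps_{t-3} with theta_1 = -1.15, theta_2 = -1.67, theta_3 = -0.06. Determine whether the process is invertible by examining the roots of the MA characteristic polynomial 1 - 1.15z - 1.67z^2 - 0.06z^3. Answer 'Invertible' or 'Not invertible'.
\text{Not invertible}

The MA(q) characteristic polynomial is P(z) = 1 - 1.15z - 1.67z^2 - 0.06z^3.
Invertibility requires all roots to lie outside the unit circle, i.e. |z| > 1 for every root.
Degree 3: look for a simple real root z0 first, then factor out (1 - z/z0) and solve the remaining quadratic.
Testing z0 = 0.5: P(0.5) = 1 + (-1.15)(0.5) + (-1.67)(0.5)^2 + (-0.06)(0.5)^3
  = 1 + (-0.575) + (-0.4175) + (-0.0075) = 0.  So z_0 = 0.5 is a root, |z_0| = 0.5.
Divide out the factor (1 - 2 z) = (1 - z/z0) (since 1/z0 = 2):
  P(z) = (1 - 2 z)(1 + (0.85) z + (0.03) z^2)
  [check: z-coef 0.85 - (2) = -1.15; z^2-coef 0.03 - (2)(0.85) = -1.67; z^3-coef -(2)(0.03) = -0.06.]
Remaining roots from the quadratic factor 1 + (0.85) z + (0.03) z^2:
  Set 1 + (0.85) z + (0.03) z^2 = 0, i.e. a z^2 + b z + c = 0 with a = 0.03, b = 0.85, c = 1.
  Discriminant D = b^2 - 4ac = (0.85)^2 - 4*(0.03)*1 = 0.7225 - (0.12) = 0.6025.
  D >= 0, so the roots are real: z = (-b +/- sqrt(D)) / (2a) = (-0.85 +/- 0.776209) / (0.06).
    z_1 = (-0.85 + 0.776209) / (0.06) = -1.2299,   |z_1| = 1.2299.
    z_2 = (-0.85 - 0.776209) / (0.06) = -27.1035,   |z_2| = 27.1035.
Moduli of all roots: 0.5000, 1.2299, 27.1035.
All moduli strictly greater than 1? No.
Verdict: Not invertible.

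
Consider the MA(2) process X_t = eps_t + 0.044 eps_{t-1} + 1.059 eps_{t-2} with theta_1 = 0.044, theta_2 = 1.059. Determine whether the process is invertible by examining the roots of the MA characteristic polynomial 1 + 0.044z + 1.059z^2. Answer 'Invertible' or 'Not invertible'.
\text{Not invertible}

The MA(q) characteristic polynomial is P(z) = 1 + 0.044z + 1.059z^2.
Invertibility requires all roots to lie outside the unit circle, i.e. |z| > 1 for every root.
Set 1 + (0.044) z + (1.059) z^2 = 0, i.e. a z^2 + b z + c = 0 with a = 1.059, b = 0.044, c = 1.
Discriminant D = b^2 - 4ac = (0.044)^2 - 4*(1.059)*1 = 0.001936 - (4.236) = -4.234064.
D < 0, so the roots are the complex-conjugate pair z = (-b +/- i sqrt(-D)) / (2a) = -0.0208 +/- 0.9715i.
For a conjugate pair |z|^2 = z * conj(z) = (product of roots) = c/a = 1/(1.059) = 0.944287, so |z| = sqrt(0.944287) = 0.9717 for both roots.
Moduli of all roots: 0.9717, 0.9717.
All moduli strictly greater than 1? No.
Verdict: Not invertible.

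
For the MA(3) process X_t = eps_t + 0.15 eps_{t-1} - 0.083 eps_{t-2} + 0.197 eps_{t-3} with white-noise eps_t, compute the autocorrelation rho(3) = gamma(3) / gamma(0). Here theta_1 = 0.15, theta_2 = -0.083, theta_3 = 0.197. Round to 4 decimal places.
\rho(3) = 0.1844

For an MA(q) process with theta_0 = 1, the autocovariance is
  gamma(k) = sigma^2 * sum_{i=0..q-k} theta_i * theta_{i+k},
and rho(k) = gamma(k) / gamma(0). Sigma^2 cancels.
  numerator   = (1)*(0.197) = 0.197.
  denominator = (1)^2 + (0.15)^2 + (-0.083)^2 + (0.197)^2 = 1.068198.
  rho(3) = 0.197 / 1.068198 = 0.1844.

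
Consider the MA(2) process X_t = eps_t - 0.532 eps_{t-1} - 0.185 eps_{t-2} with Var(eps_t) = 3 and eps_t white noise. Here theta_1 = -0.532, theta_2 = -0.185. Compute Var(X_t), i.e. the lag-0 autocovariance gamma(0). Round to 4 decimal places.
\gamma(0) = 3.9517

For an MA(q) process X_t = eps_t + sum_i theta_i eps_{t-i} with
Var(eps_t) = sigma^2, the variance is
  gamma(0) = sigma^2 * (1 + sum_i theta_i^2).
  sum_i theta_i^2 = (-0.532)^2 + (-0.185)^2 = 0.283024 + 0.034225 = 0.317249.
  gamma(0) = 3 * (1 + 0.317249) = 3 * 1.317249 = 3.951747, which rounds to 3.9517.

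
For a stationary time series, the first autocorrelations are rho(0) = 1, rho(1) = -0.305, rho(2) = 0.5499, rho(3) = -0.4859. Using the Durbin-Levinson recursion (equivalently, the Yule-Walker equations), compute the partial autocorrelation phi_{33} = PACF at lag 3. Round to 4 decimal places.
\phi_{33} = -0.3679

The PACF at lag k is phi_{kk}, the last component of the solution
to the Yule-Walker system G_k phi = r_k where
  (G_k)_{ij} = rho(|i - j|), (r_k)_i = rho(i), i,j = 1..k.
Equivalently, Durbin-Levinson gives phi_{kk} iteratively:
  phi_{11} = rho(1)
  phi_{kk} = [rho(k) - sum_{j=1..k-1} phi_{k-1,j} rho(k-j)]
            / [1 - sum_{j=1..k-1} phi_{k-1,j} rho(j)],
  phi_{k,j} = phi_{k-1,j} - phi_{kk} phi_{k-1,k-j},  j = 1..k-1.
Step k = 1:
  phi_11 = rho(1) = -0.305.
Step k = 2:
  phi_22 = [rho(2) - phi_11 rho(1)] / [1 - phi_11 rho(1)] = [0.5499 - (-0.305)(-0.305)] / [1 - (-0.305)(-0.305)]
         = 0.456875 / 0.906975 = 0.503735.
  Update: phi_21 = phi_11 - phi_22 phi_11 = -0.305 - (0.503735)(-0.305) = -0.151361.
Step k = 3:
  phi_33 = [rho(3) - phi_21 rho(2) - phi_22 rho(1)] / [1 - phi_21 rho(1) - phi_22 rho(2)]
    numerator   = -0.4859 - (-0.151361)(0.5499) - (0.503735)(-0.305) = -0.24902752
    denominator = 1 - (-0.151361)(-0.305) - (0.503735)(0.5499) = 0.6768311
  phi_33 = -0.24902752 / 0.6768311 = -0.3679.
Therefore phi_{33} = -0.3679.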